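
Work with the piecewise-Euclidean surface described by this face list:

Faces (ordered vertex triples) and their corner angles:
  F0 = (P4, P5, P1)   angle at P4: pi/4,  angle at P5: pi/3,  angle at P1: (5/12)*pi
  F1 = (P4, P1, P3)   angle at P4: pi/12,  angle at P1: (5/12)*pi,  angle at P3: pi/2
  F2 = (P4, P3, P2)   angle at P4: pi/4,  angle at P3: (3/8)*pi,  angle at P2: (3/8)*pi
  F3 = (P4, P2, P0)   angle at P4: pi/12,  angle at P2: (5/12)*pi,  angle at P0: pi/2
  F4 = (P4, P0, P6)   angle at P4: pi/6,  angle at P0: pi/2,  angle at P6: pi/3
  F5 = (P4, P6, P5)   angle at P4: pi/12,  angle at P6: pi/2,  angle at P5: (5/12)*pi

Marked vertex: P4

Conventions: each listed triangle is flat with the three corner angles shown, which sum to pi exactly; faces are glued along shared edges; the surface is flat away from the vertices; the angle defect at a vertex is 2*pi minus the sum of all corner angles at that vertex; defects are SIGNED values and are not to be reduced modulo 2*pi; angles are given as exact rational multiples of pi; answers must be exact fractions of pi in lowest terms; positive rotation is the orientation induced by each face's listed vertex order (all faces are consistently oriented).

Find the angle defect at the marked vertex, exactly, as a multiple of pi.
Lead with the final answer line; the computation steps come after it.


Answer: defect(P4) = (13/12)*pi

Sum of corner angles at P4: (11/12)*pi
defect = 2*pi - (11/12)*pi


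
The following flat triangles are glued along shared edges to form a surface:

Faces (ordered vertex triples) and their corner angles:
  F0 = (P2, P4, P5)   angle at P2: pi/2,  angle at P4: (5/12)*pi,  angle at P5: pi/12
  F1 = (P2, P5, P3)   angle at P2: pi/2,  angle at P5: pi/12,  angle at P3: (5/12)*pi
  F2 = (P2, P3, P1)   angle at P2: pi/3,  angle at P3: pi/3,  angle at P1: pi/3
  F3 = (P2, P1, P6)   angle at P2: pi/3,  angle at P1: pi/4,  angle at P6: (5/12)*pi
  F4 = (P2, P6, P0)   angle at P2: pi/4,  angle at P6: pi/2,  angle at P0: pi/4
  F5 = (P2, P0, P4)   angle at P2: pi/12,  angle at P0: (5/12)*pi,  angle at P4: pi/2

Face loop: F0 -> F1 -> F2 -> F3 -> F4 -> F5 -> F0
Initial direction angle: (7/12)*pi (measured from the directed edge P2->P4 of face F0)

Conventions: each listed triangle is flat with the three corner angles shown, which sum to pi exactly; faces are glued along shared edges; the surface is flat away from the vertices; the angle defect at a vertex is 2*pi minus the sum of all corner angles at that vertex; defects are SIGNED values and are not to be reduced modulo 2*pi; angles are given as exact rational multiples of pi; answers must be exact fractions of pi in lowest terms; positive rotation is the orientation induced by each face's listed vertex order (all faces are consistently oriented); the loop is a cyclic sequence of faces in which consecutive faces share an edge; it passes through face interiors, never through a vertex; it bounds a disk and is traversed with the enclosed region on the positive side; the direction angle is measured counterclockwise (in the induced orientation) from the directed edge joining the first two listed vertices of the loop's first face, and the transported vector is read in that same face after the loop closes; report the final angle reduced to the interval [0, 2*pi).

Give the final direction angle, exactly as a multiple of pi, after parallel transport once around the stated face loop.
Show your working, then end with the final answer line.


enclosed vertex P2: corner angles sum to 2*pi, defect = 2*pi - 2*pi = 0
final direction = starting direction + enclosed defect total, reduced mod 2*pi (induced orientation)
final angle = (7/12)*pi + 0 = (7/12)*pi (mod 2*pi)

Answer: final direction angle = (7/12)*pi


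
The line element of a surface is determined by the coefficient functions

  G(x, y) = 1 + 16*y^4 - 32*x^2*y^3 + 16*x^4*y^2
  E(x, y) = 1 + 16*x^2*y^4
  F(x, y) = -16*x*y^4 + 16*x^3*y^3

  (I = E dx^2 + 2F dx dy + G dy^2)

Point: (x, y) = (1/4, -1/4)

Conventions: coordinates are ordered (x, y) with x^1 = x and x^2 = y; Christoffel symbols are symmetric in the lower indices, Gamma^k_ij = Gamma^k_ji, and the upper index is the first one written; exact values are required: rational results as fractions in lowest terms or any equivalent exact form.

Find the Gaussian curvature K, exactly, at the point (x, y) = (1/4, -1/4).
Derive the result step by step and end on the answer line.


E = 257/256, F = -5/256, G = 281/256, EG - F^2 = 141/128 at the point
E_x = 1/32, E_y = -1/16, F_x = -7/64, F_y = 19/64, G_x = 5/16, G_y = -45/32
E_yy = 3/4, F_xy = 25/16, G_xx = 7/4
Apply the Brioschi formula K = (det M1 - det M2)/(EG - F^2)^2 over the derivative matrices of E, F, G.
M1 = [[-E_yy/2 + F_xy - G_xx/2, E_x/2, F_x - E_y/2], [F_y - G_x/2, E, F], [G_y/2, F, G]] = [[5/16, 1/64, -5/64], [9/64, 257/256, -5/256], [-45/64, -5/256, 281/256]]; det M1 = 147/512
M2 = [[0, E_y/2, G_x/2], [E_y/2, E, F], [G_x/2, F, G]] = [[0, -1/32, 5/32], [-1/32, 257/256, -5/256], [5/32, -5/256, 281/256]]; det M2 = -13/512
det M1 - det M2 = 5/16; K = 5/16 / (141/128)^2 = 5120/19881

Answer: K = 5120/19881


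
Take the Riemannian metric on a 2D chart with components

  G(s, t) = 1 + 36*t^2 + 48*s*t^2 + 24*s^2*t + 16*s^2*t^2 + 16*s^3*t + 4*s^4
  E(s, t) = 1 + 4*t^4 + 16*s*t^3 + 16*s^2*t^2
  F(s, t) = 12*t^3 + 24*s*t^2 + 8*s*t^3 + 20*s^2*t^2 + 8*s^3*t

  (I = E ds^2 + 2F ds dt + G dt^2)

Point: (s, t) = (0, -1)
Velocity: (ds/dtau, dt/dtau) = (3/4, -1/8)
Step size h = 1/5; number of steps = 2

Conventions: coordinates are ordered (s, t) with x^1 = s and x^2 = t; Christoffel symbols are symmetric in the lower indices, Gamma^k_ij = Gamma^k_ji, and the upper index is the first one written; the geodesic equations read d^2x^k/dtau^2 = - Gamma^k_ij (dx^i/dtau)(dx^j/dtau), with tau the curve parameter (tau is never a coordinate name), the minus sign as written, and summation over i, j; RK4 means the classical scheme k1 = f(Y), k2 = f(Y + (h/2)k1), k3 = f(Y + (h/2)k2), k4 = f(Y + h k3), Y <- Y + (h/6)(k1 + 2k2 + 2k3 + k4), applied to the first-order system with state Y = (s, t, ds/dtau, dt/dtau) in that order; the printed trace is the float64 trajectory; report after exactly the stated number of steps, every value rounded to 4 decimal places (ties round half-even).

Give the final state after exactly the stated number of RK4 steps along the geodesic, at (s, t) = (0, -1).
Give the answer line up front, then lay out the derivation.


Answer: s = 0.3040, t = -1.0653, ds/dtau = 0.7669, dt/dtau = -0.1988

f(Y) = (ds/dtau, dt/dtau, -Gamma^s_ij Y'^i Y'^j, -Gamma^t_ij Y'^i Y'^j) with the Gammas evaluated at the stage position; h = 0.200000; intermediate values shown to 6 dp
step 0: s = 0.0000, t = -1.0000, ds/dtau = 0.7500, dt/dtau = -0.1250
step 1:
  k1: at (s, t) = (0.000000, -1.000000), (ds/dtau, dt/dtau) = (0.750000, -0.125000); Gamma_sss = -0.195122, Gamma_sst = -0.195122, Gamma_stt = 0.292683, Gamma_tss = 0.585366, Gamma_tst = 0.585366, Gamma_ttt = -0.878049; k1 = (0.750000, -0.125000, 0.068598, -0.205793)
  k2: at (s, t) = (0.075000, -1.012500), (ds/dtau, dt/dtau) = (0.756860, -0.145579); Gamma_sss = -0.158616, Gamma_sst = -0.146867, Gamma_stt = 0.246736, Gamma_tss = 0.578273, Gamma_tst = 0.535438, Gamma_ttt = -0.899535; k2 = (0.756860, -0.145579, 0.053268, -0.194199)
  k3: at (s, t) = (0.075686, -1.014558), (ds/dtau, dt/dtau) = (0.755327, -0.144420); Gamma_sss = -0.158622, Gamma_sst = -0.146789, Gamma_stt = 0.246352, Gamma_tss = 0.578069, Gamma_tst = 0.534945, Gamma_ttt = -0.897786; k3 = (0.755327, -0.144420, 0.053334, -0.194366)
  k4: at (s, t) = (0.151065, -1.028884), (ds/dtau, dt/dtau) = (0.760667, -0.163873); Gamma_sss = -0.126146, Gamma_sst = -0.107625, Gamma_stt = 0.202428, Gamma_tss = 0.569317, Gamma_tst = 0.485727, Gamma_ttt = -0.913591; k4 = (0.760667, -0.163873, 0.040722, -0.183786)
  Y <- Y + (h/6)(k1 + 2k2 + 2k3 + k4): s = 0.1512, t = -1.0290, ds/dtau = 0.7608, dt/dtau = -0.1639
step 2:
  k1: at (s, t) = (0.151168, -1.028962), (ds/dtau, dt/dtau) = (0.760751, -0.163890); Gamma_sss = -0.126114, Gamma_sst = -0.107586, Gamma_stt = 0.202374, Gamma_tss = 0.569301, Gamma_tst = 0.485663, Gamma_ttt = -0.913553; k1 = (0.760751, -0.163890, 0.040724, -0.183836)
  k2: at (s, t) = (0.227243, -1.045351), (ds/dtau, dt/dtau) = (0.764823, -0.182274); Gamma_sss = -0.097082, Gamma_sst = -0.075978, Gamma_stt = 0.160409, Gamma_tss = 0.559471, Gamma_tst = 0.437851, Gamma_ttt = -0.924419; k2 = (0.764823, -0.182274, 0.030275, -0.174473)
  k3: at (s, t) = (0.227650, -1.047190), (ds/dtau, dt/dtau) = (0.763778, -0.181338); Gamma_sss = -0.097207, Gamma_sst = -0.076075, Gamma_stt = 0.160372, Gamma_tss = 0.559345, Gamma_tst = 0.437748, Gamma_ttt = -0.922805; k3 = (0.763778, -0.181338, 0.030360, -0.174695)
  k4: at (s, t) = (0.303924, -1.065230), (ds/dtau, dt/dtau) = (0.766823, -0.198829); Gamma_sss = -0.071311, Gamma_sst = -0.050965, Gamma_stt = 0.120762, Gamma_tss = 0.548980, Gamma_tst = 0.392349, Gamma_ttt = -0.929676; k4 = (0.766823, -0.198829, 0.021617, -0.166416)
  Y <- Y + (h/6)(k1 + 2k2 + 2k3 + k4): s = 0.3040, t = -1.0653, ds/dtau = 0.7669, dt/dtau = -0.1988


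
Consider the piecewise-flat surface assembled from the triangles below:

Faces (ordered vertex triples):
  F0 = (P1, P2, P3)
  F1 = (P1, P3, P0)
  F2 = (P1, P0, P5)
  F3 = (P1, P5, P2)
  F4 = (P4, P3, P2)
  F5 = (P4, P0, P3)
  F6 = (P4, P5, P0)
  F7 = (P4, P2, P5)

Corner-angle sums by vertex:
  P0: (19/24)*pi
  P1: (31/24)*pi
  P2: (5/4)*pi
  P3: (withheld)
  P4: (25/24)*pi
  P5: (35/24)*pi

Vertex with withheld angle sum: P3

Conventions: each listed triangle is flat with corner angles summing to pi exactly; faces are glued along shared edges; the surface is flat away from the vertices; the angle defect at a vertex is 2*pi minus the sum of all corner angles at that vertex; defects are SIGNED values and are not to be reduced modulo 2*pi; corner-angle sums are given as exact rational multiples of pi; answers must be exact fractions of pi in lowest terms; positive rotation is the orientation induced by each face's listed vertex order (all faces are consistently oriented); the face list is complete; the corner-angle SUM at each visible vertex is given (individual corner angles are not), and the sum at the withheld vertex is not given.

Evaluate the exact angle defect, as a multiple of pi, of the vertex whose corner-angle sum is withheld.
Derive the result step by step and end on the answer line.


V = 6, E = 12, F = 8; chi = V - E + F = 2
Gauss-Bonnet: total defect = 2*pi*chi = 4*pi; visible defects sum to (25/6)*pi

Answer: defect(P3) = -pi/6


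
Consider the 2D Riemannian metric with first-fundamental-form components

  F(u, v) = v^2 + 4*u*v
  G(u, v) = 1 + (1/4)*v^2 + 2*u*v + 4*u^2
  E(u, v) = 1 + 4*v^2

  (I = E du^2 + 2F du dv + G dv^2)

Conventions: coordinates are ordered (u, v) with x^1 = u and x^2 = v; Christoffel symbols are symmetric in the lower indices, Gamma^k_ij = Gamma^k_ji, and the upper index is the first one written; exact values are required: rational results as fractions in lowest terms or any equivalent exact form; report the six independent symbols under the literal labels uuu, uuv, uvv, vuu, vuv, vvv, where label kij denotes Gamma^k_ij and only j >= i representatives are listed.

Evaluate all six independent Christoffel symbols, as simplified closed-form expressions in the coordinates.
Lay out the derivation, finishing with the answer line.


E = 1 + 4*v^2; F = v^2 + 4*u*v; G = 1 + (1/4)*v^2 + 2*u*v + 4*u^2
Gamma^k_ij = (1/2) g^{kl} (d_i g_jl + d_j g_il - d_l g_ij), with g^inv = (1/(EG-F^2)) [[G, -F], [-F, E]]
first partials: E_u = 0, E_v = 8*v, F_u = 4*v, F_v = 2*v + 4*u, G_u = 2*v + 8*u, G_v = (1/2)*v + 2*u
D = EG - F^2 = 1 + (17/4)*v^2 + 2*u*v + 4*u^2
expanded: Gamma^u_uu = (G E_u - 2F F_u + F E_v)/(2D), Gamma^u_uv = (G E_v - F G_u)/(2D), Gamma^u_vv = (2G F_v - G G_u - F G_v)/(2D), Gamma^v_uu = (2E F_u - E E_v - F E_u)/(2D), Gamma^v_uv = (E G_u - F E_v)/(2D), Gamma^v_vv = (E G_v - 2F F_v + F G_u)/(2D); substitute and cancel common factors

Answer: Gamma_uuu = 0, Gamma_uuv = 16*v/(16*u^2 + 8*u*v + 17*v^2 + 4), Gamma_uvv = 4*v/(16*u^2 + 8*u*v + 17*v^2 + 4), Gamma_vuu = 0, Gamma_vuv = (16*u + 4*v)/(16*u^2 + 8*u*v + 17*v^2 + 4), Gamma_vvv = (4*u + v)/(16*u^2 + 8*u*v + 17*v^2 + 4)


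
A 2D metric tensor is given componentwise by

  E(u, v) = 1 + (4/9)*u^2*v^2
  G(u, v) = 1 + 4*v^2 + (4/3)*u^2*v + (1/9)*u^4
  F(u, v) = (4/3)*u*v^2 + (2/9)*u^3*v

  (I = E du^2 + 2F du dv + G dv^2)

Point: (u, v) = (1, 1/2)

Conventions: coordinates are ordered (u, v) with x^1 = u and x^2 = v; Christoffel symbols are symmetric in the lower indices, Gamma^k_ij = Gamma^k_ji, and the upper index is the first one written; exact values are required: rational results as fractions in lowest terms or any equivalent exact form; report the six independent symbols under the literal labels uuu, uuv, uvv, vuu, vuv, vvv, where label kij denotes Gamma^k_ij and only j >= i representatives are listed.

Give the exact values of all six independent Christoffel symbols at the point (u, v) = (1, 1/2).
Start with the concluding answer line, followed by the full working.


Answer: Gamma_uuu = 1/26, Gamma_uuv = 1/13, Gamma_uvv = 3/13, Gamma_vuu = 2/13, Gamma_vuv = 4/13, Gamma_vvv = 12/13

E = 10/9, F = 4/9, G = 25/9 at the point
E_u = 2/9, E_v = 4/9, F_u = 2/3, F_v = 14/9, G_u = 16/9, G_v = 16/3
EG - F^2 = 26/9;  g^inv = (9/26) * [[25/9, -4/9], [-4/9, 10/9]]
first-kind symbols [ij,l] = (1/2)(d_i g_jl + d_j g_il - d_l g_ij): [uu,u] = E_u/2 = 1/9, [uu,v] = F_u - E_v/2 = 4/9, [uv,u] = E_v/2 = 2/9, [uv,v] = G_u/2 = 8/9, [vv,u] = F_v - G_u/2 = 2/3, [vv,v] = G_v/2 = 8/3
Gamma^u_ij = (G*[ij,u] - F*[ij,v])/(EG - F^2), Gamma^v_ij = (E*[ij,v] - F*[ij,u])/(EG - F^2)


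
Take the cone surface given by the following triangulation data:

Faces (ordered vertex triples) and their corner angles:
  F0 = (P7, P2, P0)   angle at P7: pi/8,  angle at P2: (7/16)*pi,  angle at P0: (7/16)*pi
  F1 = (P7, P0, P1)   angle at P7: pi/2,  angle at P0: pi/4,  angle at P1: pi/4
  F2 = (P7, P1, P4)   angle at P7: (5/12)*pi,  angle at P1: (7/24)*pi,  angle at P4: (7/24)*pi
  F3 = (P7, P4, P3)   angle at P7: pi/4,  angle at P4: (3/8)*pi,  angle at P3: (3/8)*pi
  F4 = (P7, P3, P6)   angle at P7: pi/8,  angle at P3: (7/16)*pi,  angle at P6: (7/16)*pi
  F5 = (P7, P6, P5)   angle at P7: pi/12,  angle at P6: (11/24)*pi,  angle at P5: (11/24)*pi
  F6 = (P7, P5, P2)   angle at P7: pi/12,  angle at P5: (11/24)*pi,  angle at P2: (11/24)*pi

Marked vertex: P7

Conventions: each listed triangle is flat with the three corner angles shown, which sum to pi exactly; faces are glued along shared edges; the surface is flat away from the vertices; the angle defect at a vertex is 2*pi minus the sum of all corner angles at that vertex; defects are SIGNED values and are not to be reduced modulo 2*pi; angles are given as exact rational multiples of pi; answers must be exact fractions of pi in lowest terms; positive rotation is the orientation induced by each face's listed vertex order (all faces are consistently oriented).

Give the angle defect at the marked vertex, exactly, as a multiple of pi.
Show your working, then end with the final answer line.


Sum of corner angles at P7: (19/12)*pi
defect = 2*pi - (19/12)*pi

Answer: defect(P7) = (5/12)*pi


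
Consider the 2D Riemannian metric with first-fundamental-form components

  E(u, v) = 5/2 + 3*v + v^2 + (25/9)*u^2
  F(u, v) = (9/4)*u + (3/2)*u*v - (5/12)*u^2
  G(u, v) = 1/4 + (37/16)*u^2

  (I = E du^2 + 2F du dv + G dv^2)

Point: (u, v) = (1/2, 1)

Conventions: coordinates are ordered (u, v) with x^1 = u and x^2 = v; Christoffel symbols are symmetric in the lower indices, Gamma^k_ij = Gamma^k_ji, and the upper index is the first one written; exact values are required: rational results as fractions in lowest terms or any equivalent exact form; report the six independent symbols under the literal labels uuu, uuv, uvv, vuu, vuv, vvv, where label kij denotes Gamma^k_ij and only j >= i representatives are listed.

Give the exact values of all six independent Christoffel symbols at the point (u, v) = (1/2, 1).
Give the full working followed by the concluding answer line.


E = 259/36, F = 85/48, G = 53/64 at the point
E_u = 25/9, E_v = 5, F_u = 10/3, F_v = 3/4, G_u = 37/16, G_v = 0
EG - F^2 = 3251/1152;  g^inv = (1152/3251) * [[53/64, -85/48], [-85/48, 259/36]]
first-kind symbols [ij,l] = (1/2)(d_i g_jl + d_j g_il - d_l g_ij): [uu,u] = E_u/2 = 25/18, [uu,v] = F_u - E_v/2 = 5/6, [uv,u] = E_v/2 = 5/2, [uv,v] = G_u/2 = 37/32, [vv,u] = F_v - G_u/2 = -13/32, [vv,v] = G_v/2 = 0
Gamma^u_ij = (G*[ij,u] - F*[ij,v])/(EG - F^2), Gamma^v_ij = (E*[ij,v] - F*[ij,u])/(EG - F^2)

Answer: Gamma_uuu = -375/3251, Gamma_uuv = 105/13004, Gamma_uvv = -6201/52016, Gamma_vuu = 12220/9753, Gamma_vuv = 4483/3251, Gamma_vvv = 3315/13004


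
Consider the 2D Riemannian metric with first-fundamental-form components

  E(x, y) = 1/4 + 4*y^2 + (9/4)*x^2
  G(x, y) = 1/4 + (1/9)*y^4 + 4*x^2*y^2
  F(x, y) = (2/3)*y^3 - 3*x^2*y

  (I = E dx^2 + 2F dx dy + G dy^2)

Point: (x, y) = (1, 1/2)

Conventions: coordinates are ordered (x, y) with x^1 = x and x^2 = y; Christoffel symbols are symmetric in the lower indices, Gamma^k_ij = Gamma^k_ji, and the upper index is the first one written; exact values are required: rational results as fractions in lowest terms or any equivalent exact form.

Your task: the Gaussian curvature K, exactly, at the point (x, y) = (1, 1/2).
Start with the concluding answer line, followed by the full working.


Answer: K = 166536/474721

E = 7/2, F = -17/12, G = 181/144, EG - F^2 = 689/288 at the point
E_x = 9/2, E_y = 4, F_x = -3, F_y = -5/2, G_x = 2, G_y = 73/18
E_yy = 8, F_xy = -6, G_xx = 2
Brioschi: K = (det M1 - det M2) / (EG - F^2)^2 with the standard first/second-derivative matrices M1, M2.
M1 = [[-E_yy/2 + F_xy - G_xx/2, E_x/2, F_x - E_y/2], [F_y - G_x/2, E, F], [G_y/2, F, G]] = [[-11, 9/4, -5], [-7/2, 7/2, -17/12], [73/36, -17/12, 181/144]]; det M1 = -14039/1152
M2 = [[0, E_y/2, G_x/2], [E_y/2, E, F], [G_x/2, F, G]] = [[0, 2, 1], [2, 7/2, -17/12], [1, -17/12, 181/144]]; det M2 = -511/36
det M1 - det M2 = 257/128; K = 257/128 / (689/288)^2 = 166536/474721


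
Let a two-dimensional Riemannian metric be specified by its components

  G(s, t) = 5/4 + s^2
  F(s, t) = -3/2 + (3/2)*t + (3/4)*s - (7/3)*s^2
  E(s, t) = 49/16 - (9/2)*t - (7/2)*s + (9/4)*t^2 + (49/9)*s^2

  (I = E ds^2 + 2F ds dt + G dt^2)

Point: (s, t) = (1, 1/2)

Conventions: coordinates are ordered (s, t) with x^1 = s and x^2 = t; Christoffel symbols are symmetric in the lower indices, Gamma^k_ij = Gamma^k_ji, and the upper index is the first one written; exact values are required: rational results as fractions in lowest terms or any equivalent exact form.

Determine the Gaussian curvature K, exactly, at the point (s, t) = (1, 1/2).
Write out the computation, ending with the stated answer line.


E = 239/72, F = -7/3, G = 9/4, EG - F^2 = 583/288 at the point
E_s = 133/18, E_t = -9/4, F_s = -47/12, F_t = 3/2, G_s = 2, G_t = 0
E_tt = 9/2, F_st = 0, G_ss = 2
Compute both Brioschi determinants and normalise by (EG - F^2)^2.
M1 = [[-E_tt/2 + F_st - G_ss/2, E_s/2, F_s - E_t/2], [F_t - G_s/2, E, F], [G_t/2, F, G]] = [[-13/4, 133/36, -67/24], [1/2, 239/72, -7/3], [0, -7/3, 9/4]]; det M1 = -8615/1152
M2 = [[0, E_t/2, G_s/2], [E_t/2, E, F], [G_s/2, F, G]] = [[0, -9/8, 1], [-9/8, 239/72, -7/3], [1, -7/3, 9/4]]; det M2 = -2113/2304
det M1 - det M2 = -5039/768; K = -5039/768 / (583/288)^2 = -544212/339889

Answer: K = -544212/339889


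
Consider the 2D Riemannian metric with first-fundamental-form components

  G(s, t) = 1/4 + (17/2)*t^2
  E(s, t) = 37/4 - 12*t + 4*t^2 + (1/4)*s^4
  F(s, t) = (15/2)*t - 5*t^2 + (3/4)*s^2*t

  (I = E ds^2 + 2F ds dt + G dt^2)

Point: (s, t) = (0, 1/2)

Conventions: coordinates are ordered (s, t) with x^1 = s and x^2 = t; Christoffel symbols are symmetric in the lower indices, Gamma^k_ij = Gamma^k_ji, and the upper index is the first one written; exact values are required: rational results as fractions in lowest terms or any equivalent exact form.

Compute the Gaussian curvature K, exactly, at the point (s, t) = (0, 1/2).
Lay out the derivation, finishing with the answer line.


E = 17/4, F = 5/2, G = 19/8, EG - F^2 = 123/32 at the point
E_s = 0, E_t = -8, F_s = 0, F_t = 5/2, G_s = 0, G_t = 17/2
E_tt = 8, F_st = 0, G_ss = 0
Brioschi: K = (det M1 - det M2) / (EG - F^2)^2 with the standard first/second-derivative matrices M1, M2.
M1 = [[-E_tt/2 + F_st - G_ss/2, E_s/2, F_s - E_t/2], [F_t - G_s/2, E, F], [G_t/2, F, G]] = [[-4, 0, 4], [5/2, 17/4, 5/2], [17/4, 5/2, 19/8]]; det M1 = -501/8
M2 = [[0, E_t/2, G_s/2], [E_t/2, E, F], [G_s/2, F, G]] = [[0, -4, 0], [-4, 17/4, 5/2], [0, 5/2, 19/8]]; det M2 = -38
det M1 - det M2 = -197/8; K = -197/8 / (123/32)^2 = -25216/15129

Answer: K = -25216/15129


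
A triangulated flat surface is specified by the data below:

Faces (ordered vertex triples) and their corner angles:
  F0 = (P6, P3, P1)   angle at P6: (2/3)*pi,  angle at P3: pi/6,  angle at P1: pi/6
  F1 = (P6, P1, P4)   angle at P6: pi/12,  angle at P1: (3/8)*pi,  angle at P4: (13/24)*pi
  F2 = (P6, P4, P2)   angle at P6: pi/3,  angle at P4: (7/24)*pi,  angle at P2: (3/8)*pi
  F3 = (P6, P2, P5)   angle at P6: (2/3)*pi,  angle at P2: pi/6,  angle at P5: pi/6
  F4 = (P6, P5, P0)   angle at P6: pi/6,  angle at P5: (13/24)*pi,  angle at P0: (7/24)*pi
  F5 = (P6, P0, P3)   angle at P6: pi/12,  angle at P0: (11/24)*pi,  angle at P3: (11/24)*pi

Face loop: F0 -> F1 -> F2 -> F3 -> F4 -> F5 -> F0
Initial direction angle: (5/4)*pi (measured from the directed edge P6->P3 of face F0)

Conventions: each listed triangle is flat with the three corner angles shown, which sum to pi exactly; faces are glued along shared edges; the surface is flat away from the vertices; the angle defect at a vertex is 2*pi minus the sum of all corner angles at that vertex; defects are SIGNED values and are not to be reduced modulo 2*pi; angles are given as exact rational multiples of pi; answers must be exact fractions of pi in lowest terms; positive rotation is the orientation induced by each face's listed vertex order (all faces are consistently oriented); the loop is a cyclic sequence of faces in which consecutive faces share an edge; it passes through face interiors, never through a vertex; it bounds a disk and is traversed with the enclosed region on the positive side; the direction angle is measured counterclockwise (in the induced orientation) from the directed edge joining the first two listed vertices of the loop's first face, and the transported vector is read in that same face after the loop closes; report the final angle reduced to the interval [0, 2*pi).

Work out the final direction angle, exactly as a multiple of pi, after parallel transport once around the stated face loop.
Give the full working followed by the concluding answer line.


enclosed vertex P6: corner angles sum to 2*pi, defect = 2*pi - 2*pi = 0
transport around the loop rotates by the sum of enclosed defects; add to the initial angle mod 2*pi
final angle = (5/4)*pi + 0 = (5/4)*pi (mod 2*pi)

Answer: final direction angle = (5/4)*pi


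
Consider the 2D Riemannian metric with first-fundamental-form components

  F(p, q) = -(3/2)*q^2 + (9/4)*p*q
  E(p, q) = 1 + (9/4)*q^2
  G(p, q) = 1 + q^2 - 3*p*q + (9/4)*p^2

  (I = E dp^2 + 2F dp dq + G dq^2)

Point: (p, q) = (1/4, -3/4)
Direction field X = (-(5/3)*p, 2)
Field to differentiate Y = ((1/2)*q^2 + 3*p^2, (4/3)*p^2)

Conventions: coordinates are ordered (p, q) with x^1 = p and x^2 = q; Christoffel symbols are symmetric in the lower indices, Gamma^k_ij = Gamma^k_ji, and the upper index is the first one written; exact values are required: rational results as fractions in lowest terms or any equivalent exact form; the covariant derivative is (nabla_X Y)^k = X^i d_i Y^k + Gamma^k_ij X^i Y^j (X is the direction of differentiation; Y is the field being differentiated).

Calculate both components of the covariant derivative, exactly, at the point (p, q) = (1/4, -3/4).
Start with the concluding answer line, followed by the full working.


Answer: (nabla_X Y)^p = -2263/904, (nabla_X Y)^q = 409/4068

E = 145/64, F = -81/64, G = 145/64 at the point
E_p = 0, E_q = -27/8, F_p = -27/16, F_q = 45/16, G_p = 27/8, G_q = -9/4
EG - F^2 = 113/32;  g^inv = (32/113) * [[145/64, 81/64], [81/64, 145/64]]
first-kind symbols [ij,l] = (1/2)(d_i g_jl + d_j g_il - d_l g_ij): [pp,p] = E_p/2 = 0, [pp,q] = F_p - E_q/2 = 0, [pq,p] = E_q/2 = -27/16, [pq,q] = G_p/2 = 27/16, [qq,p] = F_q - G_p/2 = 9/8, [qq,q] = G_q/2 = -9/8
Gamma^p_ij = (G*[ij,p] - F*[ij,q])/(EG - F^2), Gamma^q_ij = (E*[ij,q] - F*[ij,p])/(EG - F^2)
Gamma_ppp = 0, Gamma_ppq = -54/113, Gamma_pqq = 36/113, Gamma_qpp = 0, Gamma_qpq = 54/113, Gamma_qqq = -36/113
X = (-5/12, 2), Y = (15/32, 1/12) at the point


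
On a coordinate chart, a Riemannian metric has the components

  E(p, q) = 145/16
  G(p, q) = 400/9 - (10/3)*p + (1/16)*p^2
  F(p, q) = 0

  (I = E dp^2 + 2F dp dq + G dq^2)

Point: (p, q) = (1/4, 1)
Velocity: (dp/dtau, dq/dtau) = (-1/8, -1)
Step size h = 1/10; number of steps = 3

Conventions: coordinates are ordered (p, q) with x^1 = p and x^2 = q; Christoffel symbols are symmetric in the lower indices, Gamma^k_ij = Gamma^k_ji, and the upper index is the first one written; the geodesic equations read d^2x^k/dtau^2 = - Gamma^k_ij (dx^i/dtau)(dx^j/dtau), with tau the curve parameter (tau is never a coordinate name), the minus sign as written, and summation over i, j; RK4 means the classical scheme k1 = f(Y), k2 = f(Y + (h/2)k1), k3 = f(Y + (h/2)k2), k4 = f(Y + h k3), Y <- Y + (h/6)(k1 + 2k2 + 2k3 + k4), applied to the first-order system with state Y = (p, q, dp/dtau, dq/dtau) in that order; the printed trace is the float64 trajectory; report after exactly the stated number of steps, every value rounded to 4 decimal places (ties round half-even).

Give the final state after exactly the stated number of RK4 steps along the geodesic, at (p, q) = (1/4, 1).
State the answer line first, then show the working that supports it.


Answer: p = 0.2043, q = 0.7005, dp/dtau = -0.1795, dq/dtau = -0.9966

f(Y) = (dp/dtau, dq/dtau, -Gamma^p_ij Y'^i Y'^j, -Gamma^q_ij Y'^i Y'^j) with the Gammas evaluated at the stage position; h = 0.100000; intermediate values shown to 6 dp
step 0: p = 0.2500, q = 1.0000, dp/dtau = -0.1250, dq/dtau = -1.0000
step 1:
  k1: at (p, q) = (0.250000, 1.000000), (dp/dtau, dq/dtau) = (-0.125000, -1.000000); Gamma_ppp = 0.000000, Gamma_ppq = 0.000000, Gamma_pqq = 0.182184, Gamma_qpp = 0.000000, Gamma_qpq = -0.037855, Gamma_qqq = 0.000000; k1 = (-0.125000, -1.000000, -0.182184, 0.009464)
  k2: at (p, q) = (0.243750, 0.950000), (dp/dtau, dq/dtau) = (-0.134109, -0.999527); Gamma_ppp = 0.000000, Gamma_ppq = 0.000000, Gamma_pqq = 0.182227, Gamma_qpp = 0.000000, Gamma_qpq = -0.037846, Gamma_qqq = 0.000000; k2 = (-0.134109, -0.999527, -0.182055, 0.010146)
  k3: at (p, q) = (0.243295, 0.950024), (dp/dtau, dq/dtau) = (-0.134103, -0.999493); Gamma_ppp = 0.000000, Gamma_ppq = 0.000000, Gamma_pqq = 0.182230, Gamma_qpp = 0.000000, Gamma_qpq = -0.037845, Gamma_qqq = 0.000000; k3 = (-0.134103, -0.999493, -0.182045, 0.010145)
  k4: at (p, q) = (0.236590, 0.900051), (dp/dtau, dq/dtau) = (-0.143205, -0.998985); Gamma_ppp = 0.000000, Gamma_ppq = 0.000000, Gamma_pqq = 0.182276, Gamma_qpp = 0.000000, Gamma_qpq = -0.037836, Gamma_qqq = 0.000000; k4 = (-0.143205, -0.998985, -0.181907, 0.010825)
  Y <- Y + (h/6)(k1 + 2k2 + 2k3 + k4): p = 0.2366, q = 0.9000, dp/dtau = -0.1432, dq/dtau = -0.9990
step 2:
  k1: at (p, q) = (0.236590, 0.900050), (dp/dtau, dq/dtau) = (-0.143205, -0.998985); Gamma_ppp = 0.000000, Gamma_ppq = 0.000000, Gamma_pqq = 0.182276, Gamma_qpp = 0.000000, Gamma_qpq = -0.037836, Gamma_qqq = 0.000000; k1 = (-0.143205, -0.998985, -0.181907, 0.010826)
  k2: at (p, q) = (0.229429, 0.850100), (dp/dtau, dq/dtau) = (-0.152300, -0.998444); Gamma_ppp = 0.000000, Gamma_ppq = 0.000000, Gamma_pqq = 0.182326, Gamma_qpp = 0.000000, Gamma_qpq = -0.037825, Gamma_qqq = 0.000000; k2 = (-0.152300, -0.998444, -0.181759, 0.011504)
  k3: at (p, q) = (0.228975, 0.850127), (dp/dtau, dq/dtau) = (-0.152293, -0.998410); Gamma_ppp = 0.000000, Gamma_ppq = 0.000000, Gamma_pqq = 0.182329, Gamma_qpp = 0.000000, Gamma_qpq = -0.037825, Gamma_qqq = 0.000000; k3 = (-0.152293, -0.998410, -0.181750, 0.011503)
  k4: at (p, q) = (0.221360, 0.800209), (dp/dtau, dq/dtau) = (-0.161380, -0.997835); Gamma_ppp = 0.000000, Gamma_ppq = 0.000000, Gamma_pqq = 0.182381, Gamma_qpp = 0.000000, Gamma_qpq = -0.037814, Gamma_qqq = 0.000000; k4 = (-0.161380, -0.997835, -0.181593, 0.012178)
  Y <- Y + (h/6)(k1 + 2k2 + 2k3 + k4): p = 0.2214, q = 0.8002, dp/dtau = -0.1614, dq/dtau = -0.9978
step 3:
  k1: at (p, q) = (0.221360, 0.800207), (dp/dtau, dq/dtau) = (-0.161380, -0.997835); Gamma_ppp = 0.000000, Gamma_ppq = 0.000000, Gamma_pqq = 0.182381, Gamma_qpp = 0.000000, Gamma_qpq = -0.037814, Gamma_qqq = 0.000000; k1 = (-0.161380, -0.997835, -0.181593, 0.012178)
  k2: at (p, q) = (0.213291, 0.750316), (dp/dtau, dq/dtau) = (-0.170460, -0.997226); Gamma_ppp = 0.000000, Gamma_ppq = 0.000000, Gamma_pqq = 0.182437, Gamma_qpp = 0.000000, Gamma_qpq = -0.037802, Gamma_qqq = 0.000000; k2 = (-0.170460, -0.997226, -0.181426, 0.012852)
  k3: at (p, q) = (0.212837, 0.750346), (dp/dtau, dq/dtau) = (-0.170451, -0.997193); Gamma_ppp = 0.000000, Gamma_ppq = 0.000000, Gamma_pqq = 0.182440, Gamma_qpp = 0.000000, Gamma_qpq = -0.037802, Gamma_qqq = 0.000000; k3 = (-0.170451, -0.997193, -0.181417, 0.012851)
  k4: at (p, q) = (0.204315, 0.700488), (dp/dtau, dq/dtau) = (-0.179522, -0.996550); Gamma_ppp = 0.000000, Gamma_ppq = 0.000000, Gamma_pqq = 0.182499, Gamma_qpp = 0.000000, Gamma_qpq = -0.037790, Gamma_qqq = 0.000000; k4 = (-0.179522, -0.996550, -0.181242, 0.013521)
  Y <- Y + (h/6)(k1 + 2k2 + 2k3 + k4): p = 0.2043, q = 0.7005, dp/dtau = -0.1795, dq/dtau = -0.9966


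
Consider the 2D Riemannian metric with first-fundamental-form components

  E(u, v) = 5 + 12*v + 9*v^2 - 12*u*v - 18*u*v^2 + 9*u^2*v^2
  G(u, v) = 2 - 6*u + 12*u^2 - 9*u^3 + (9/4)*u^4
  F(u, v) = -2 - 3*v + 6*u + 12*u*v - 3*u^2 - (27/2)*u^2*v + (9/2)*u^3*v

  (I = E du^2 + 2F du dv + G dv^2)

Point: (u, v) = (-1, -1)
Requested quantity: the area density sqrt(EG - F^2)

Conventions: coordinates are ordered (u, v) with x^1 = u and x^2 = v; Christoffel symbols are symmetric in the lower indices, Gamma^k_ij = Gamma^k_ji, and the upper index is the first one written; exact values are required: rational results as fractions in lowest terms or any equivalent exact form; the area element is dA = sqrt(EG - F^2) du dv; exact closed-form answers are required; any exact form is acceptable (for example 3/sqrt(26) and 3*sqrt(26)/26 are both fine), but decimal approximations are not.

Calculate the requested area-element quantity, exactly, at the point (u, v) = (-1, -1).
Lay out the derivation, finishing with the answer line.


E = 17, F = 22, G = 125/4; EG - F^2 = 189/4

Answer: sqrt(EG - F^2) = 3*sqrt(21)/2


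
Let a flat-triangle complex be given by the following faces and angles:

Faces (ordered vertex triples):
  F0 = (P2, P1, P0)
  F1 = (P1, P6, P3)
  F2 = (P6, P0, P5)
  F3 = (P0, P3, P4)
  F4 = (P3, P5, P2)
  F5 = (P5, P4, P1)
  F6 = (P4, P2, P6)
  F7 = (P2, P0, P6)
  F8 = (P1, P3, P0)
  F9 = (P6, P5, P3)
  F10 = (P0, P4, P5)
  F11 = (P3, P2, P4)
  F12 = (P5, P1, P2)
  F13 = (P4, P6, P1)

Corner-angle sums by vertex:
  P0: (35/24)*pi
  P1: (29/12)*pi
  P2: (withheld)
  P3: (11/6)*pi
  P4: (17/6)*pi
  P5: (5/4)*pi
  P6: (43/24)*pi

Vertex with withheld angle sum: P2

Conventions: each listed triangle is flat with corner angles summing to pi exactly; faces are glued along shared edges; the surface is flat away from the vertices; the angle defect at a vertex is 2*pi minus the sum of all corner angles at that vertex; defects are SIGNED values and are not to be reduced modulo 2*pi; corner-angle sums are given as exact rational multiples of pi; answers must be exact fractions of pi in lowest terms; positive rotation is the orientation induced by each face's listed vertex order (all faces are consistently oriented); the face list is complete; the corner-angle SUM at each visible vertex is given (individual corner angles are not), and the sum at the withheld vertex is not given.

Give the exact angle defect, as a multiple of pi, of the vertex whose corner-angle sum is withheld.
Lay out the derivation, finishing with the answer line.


V = 7, E = 21, F = 14; chi = V - E + F = 0
Gauss-Bonnet: total defect = 2*pi*chi = 0; visible defects sum to (5/12)*pi

Answer: defect(P2) = (-5/12)*pi


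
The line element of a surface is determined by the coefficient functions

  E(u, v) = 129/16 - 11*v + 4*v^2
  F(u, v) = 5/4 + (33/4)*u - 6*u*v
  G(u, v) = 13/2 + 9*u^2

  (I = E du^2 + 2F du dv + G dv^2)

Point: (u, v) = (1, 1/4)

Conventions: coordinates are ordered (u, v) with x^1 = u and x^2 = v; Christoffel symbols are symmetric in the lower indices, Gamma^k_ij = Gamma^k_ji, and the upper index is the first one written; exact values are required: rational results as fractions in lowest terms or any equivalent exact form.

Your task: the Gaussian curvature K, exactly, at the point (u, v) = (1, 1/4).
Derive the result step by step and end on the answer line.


E = 89/16, F = 8, G = 31/2, EG - F^2 = 711/32 at the point
E_u = 0, E_v = -9, F_u = 27/4, F_v = -6, G_u = 18, G_v = 0
E_vv = 8, F_uv = -6, G_uu = 18
The intrinsic route: Brioschi's K = (det M1 - det M2)/(EG - F^2)^2.
M1 = [[-E_vv/2 + F_uv - G_uu/2, E_u/2, F_u - E_v/2], [F_v - G_u/2, E, F], [G_v/2, F, G]] = [[-19, 0, 45/4], [-15, 89/16, 8], [0, 8, 31/2]]; det M1 = -56709/32
M2 = [[0, E_v/2, G_u/2], [E_v/2, E, F], [G_u/2, F, G]] = [[0, -9/2, 9], [-9/2, 89/16, 8], [9, 8, 31/2]]; det M2 = -22599/16
det M1 - det M2 = -11511/32; K = -11511/32 / (711/32)^2 = -40928/56169

Answer: K = -40928/56169


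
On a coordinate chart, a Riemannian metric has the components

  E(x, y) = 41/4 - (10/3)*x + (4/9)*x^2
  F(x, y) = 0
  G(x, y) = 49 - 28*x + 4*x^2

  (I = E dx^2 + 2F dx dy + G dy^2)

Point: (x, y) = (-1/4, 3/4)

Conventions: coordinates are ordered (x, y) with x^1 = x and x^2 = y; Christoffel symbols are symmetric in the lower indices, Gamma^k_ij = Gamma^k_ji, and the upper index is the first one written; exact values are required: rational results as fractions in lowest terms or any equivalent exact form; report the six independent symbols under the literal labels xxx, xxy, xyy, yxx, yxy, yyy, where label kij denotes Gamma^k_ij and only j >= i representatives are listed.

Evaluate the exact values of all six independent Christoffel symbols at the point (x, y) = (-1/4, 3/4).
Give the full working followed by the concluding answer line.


E = 100/9, F = 0, G = 225/4 at the point
E_x = -32/9, E_y = 0, F_x = 0, F_y = 0, G_x = -30, G_y = 0
EG - F^2 = 625;  g^inv = (1/625) * [[225/4, 0], [0, 100/9]]
first-kind symbols [ij,l] = (1/2)(d_i g_jl + d_j g_il - d_l g_ij): [xx,x] = E_x/2 = -16/9, [xx,y] = F_x - E_y/2 = 0, [xy,x] = E_y/2 = 0, [xy,y] = G_x/2 = -15, [yy,x] = F_y - G_x/2 = 15, [yy,y] = G_y/2 = 0
Gamma^x_ij = (G*[ij,x] - F*[ij,y])/(EG - F^2), Gamma^y_ij = (E*[ij,y] - F*[ij,x])/(EG - F^2)

Answer: Gamma_xxx = -4/25, Gamma_xxy = 0, Gamma_xyy = 27/20, Gamma_yxx = 0, Gamma_yxy = -4/15, Gamma_yyy = 0


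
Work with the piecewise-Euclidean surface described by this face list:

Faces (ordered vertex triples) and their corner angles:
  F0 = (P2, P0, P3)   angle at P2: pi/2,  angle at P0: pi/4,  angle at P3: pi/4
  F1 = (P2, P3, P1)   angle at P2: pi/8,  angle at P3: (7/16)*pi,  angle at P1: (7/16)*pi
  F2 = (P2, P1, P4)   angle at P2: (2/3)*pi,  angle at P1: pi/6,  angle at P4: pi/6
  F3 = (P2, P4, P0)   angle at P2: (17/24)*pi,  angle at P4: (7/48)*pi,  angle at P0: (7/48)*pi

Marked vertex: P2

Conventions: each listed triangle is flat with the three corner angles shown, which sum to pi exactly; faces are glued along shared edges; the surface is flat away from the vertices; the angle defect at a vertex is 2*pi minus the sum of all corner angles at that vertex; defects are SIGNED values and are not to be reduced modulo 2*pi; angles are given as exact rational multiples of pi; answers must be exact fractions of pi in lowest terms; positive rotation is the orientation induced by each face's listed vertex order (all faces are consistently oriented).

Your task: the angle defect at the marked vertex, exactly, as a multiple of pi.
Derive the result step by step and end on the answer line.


Sum of corner angles at P2: 2*pi
defect = 2*pi - 2*pi

Answer: defect(P2) = 0


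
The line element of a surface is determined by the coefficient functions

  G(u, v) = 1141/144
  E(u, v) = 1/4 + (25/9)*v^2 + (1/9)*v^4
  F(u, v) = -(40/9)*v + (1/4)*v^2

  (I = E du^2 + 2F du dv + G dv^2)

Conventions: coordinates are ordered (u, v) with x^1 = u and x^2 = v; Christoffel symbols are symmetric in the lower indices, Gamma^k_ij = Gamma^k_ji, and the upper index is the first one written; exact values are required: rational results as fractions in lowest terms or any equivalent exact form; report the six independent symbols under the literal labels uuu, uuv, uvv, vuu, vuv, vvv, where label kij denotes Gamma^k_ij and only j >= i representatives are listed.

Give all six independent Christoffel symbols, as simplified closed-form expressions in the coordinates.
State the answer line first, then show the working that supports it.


Answer: Gamma_uuu = (288*v^5 - 5120*v^4 + 3600*v^3 - 64000*v^2)/(4240*v^4 + 11520*v^3 + 11700*v^2 + 10269), Gamma_uuv = (9128*v^3 + 114100*v)/(4240*v^4 + 11520*v^3 + 11700*v^2 + 10269), Gamma_uvv = (20538*v - 182560)/(4240*v^4 + 11520*v^3 + 11700*v^2 + 10269), Gamma_vuu = (-128*v^7 - 4800*v^5 - 40288*v^3 - 3600*v)/(4240*v^4 + 11520*v^3 + 11700*v^2 + 10269), Gamma_vuv = (-288*v^5 + 5120*v^4 - 3600*v^3 + 64000*v^2)/(4240*v^4 + 11520*v^3 + 11700*v^2 + 10269), Gamma_vvv = (-648*v^3 + 17280*v^2 - 102400*v)/(4240*v^4 + 11520*v^3 + 11700*v^2 + 10269)

E = 1/4 + (25/9)*v^2 + (1/9)*v^4; F = -(40/9)*v + (1/4)*v^2; G = 1141/144
Gamma^k_ij = (1/2) g^{kl} (d_i g_jl + d_j g_il - d_l g_ij), with g^inv = (1/(EG-F^2)) [[G, -F], [-F, E]]
first partials: E_u = 0, E_v = (50/9)*v + (4/9)*v^3, F_u = 0, F_v = -40/9 + (1/2)*v, G_u = 0, G_v = 0
D = EG - F^2 = 1141/576 + (325/144)*v^2 + (20/9)*v^3 + (265/324)*v^4
expanded: Gamma^u_uu = (G E_u - 2F F_u + F E_v)/(2D), Gamma^u_uv = (G E_v - F G_u)/(2D), Gamma^u_vv = (2G F_v - G G_u - F G_v)/(2D), Gamma^v_uu = (2E F_u - E E_v - F E_u)/(2D), Gamma^v_uv = (E G_u - F E_v)/(2D), Gamma^v_vv = (E G_v - 2F F_v + F G_u)/(2D); substitute and cancel common factors


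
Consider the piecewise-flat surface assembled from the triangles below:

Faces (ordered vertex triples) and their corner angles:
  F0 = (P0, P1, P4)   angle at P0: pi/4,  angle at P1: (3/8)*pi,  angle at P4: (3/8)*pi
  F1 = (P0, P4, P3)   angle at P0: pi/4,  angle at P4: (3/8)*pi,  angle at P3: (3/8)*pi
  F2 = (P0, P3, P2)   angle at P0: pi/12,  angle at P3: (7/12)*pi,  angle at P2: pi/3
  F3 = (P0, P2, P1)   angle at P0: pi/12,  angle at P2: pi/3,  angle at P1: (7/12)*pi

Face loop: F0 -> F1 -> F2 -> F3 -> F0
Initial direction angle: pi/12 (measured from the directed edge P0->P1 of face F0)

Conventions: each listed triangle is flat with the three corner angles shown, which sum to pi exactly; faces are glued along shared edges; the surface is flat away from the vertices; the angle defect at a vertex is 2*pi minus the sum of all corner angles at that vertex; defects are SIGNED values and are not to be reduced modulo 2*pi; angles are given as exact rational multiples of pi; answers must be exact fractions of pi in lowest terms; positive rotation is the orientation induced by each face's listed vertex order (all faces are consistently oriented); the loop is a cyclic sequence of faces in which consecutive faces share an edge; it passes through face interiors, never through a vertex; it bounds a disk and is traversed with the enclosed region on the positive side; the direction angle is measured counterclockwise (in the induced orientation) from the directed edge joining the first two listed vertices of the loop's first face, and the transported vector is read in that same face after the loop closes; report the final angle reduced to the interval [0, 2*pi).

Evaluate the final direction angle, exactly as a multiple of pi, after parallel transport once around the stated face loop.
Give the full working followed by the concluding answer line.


enclosed vertex P0: corner angles sum to (2/3)*pi, defect = 2*pi - (2/3)*pi = (4/3)*pi
transport around the loop rotates by the sum of enclosed defects; add to the initial angle mod 2*pi
final angle = pi/12 + (4/3)*pi = (17/12)*pi (mod 2*pi)

Answer: final direction angle = (17/12)*pi
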